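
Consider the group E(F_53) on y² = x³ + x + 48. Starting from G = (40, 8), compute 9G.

(25, 40)

Repeated addition: build up to 9G.
2G: tangent at (40, 8): λ = (3·40² + 1)/(2·8) ≡ 31/16. 16⁻¹ ≡ 10 (mod 53) since 16·10 = 160 ≡ 1, so λ ≡ 31·10 ≡ 45.
  x = λ² - 40 - 40 = 2025 - 80 ≡ 37; y = λ·(40 - 37) - 8 ≡ 21. → (37, 21)
3G: (37, 21) + (40, 8). λ = (8 - 21)/(40 - 37) ≡ 40/3 mod 53. 3⁻¹ ≡ 18 (mod 53), so λ ≡ 31.
  x = λ² - 37 - 40 = 961 - 77 ≡ 36; y = λ·(37 - 36) - 21 ≡ 10. → (36, 10)
4G: (36, 10) + (40, 8). λ = (8 - 10)/(40 - 36) ≡ 51/4 mod 53. 4⁻¹ ≡ 40 (mod 53), so λ ≡ 26.
  x = λ² - 36 - 40 = 676 - 76 ≡ 17; y = λ·(36 - 17) - 10 ≡ 7. → (17, 7)
5G: (17, 7) + (40, 8). λ = (8 - 7)/(40 - 17) ≡ 1/23 mod 53. 23⁻¹ ≡ 30 (mod 53), so λ ≡ 30.
  x = λ² - 17 - 40 = 900 - 57 ≡ 48; y = λ·(17 - 48) - 7 ≡ 17. → (48, 17)
6G: (48, 17) + (40, 8). λ = (8 - 17)/(40 - 48) ≡ 44/45 mod 53. 45⁻¹ ≡ 33 (mod 53), so λ ≡ 21.
  x = λ² - 48 - 40 = 441 - 88 ≡ 35; y = λ·(48 - 35) - 17 ≡ 44. → (35, 44)
7G: (35, 44) + (40, 8). λ = (8 - 44)/(40 - 35) ≡ 17/5 mod 53. 5⁻¹ ≡ 32 (mod 53) since 5·32 = 160 ≡ 1, so λ ≡ 14.
  x = λ² - 35 - 40 = 196 - 75 ≡ 15; y = λ·(35 - 15) - 44 ≡ 24. → (15, 24)
8G: (15, 24) + (40, 8). λ = (8 - 24)/(40 - 15) ≡ 37/25 mod 53. 25⁻¹ ≡ 17 (mod 53), so λ ≡ 46.
  x = λ² - 15 - 40 = 2116 - 55 ≡ 47; y = λ·(15 - 47) - 24 ≡ 41. → (47, 41)
9G: (47, 41) + (40, 8). λ = (8 - 41)/(40 - 47) ≡ 20/46 mod 53. 46⁻¹ ≡ 15 (mod 53), so λ ≡ 35.
  x = λ² - 47 - 40 = 1225 - 87 ≡ 25; y = λ·(47 - 25) - 41 ≡ 40. → (25, 40)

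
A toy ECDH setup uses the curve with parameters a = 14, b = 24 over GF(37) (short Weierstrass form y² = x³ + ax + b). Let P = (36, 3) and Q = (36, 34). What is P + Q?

The two points share x = 36 and their y-coordinates satisfy 3 + 34 ≡ 0 (mod 37), so they are inverses. Their sum is O.

O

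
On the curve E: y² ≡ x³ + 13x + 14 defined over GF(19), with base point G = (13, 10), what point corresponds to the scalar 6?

(3, 2)

Repeated addition: build up to 6G.
2G: tangent at (13, 10): λ = (3·13² + 13)/(2·10) ≡ 7/1. 1⁻¹ ≡ 1 (mod 19), so λ ≡ 7·1 ≡ 7.
  x = λ² - 13 - 13 = 49 - 26 ≡ 4; y = λ·(13 - 4) - 10 ≡ 15. → (4, 15)
3G: (4, 15) + (13, 10). λ = (10 - 15)/(13 - 4) ≡ 14/9 mod 19. 9⁻¹ ≡ 17 (mod 19) since 9·17 = 153 ≡ 1, so λ ≡ 10.
  x = λ² - 4 - 13 = 100 - 17 ≡ 7; y = λ·(4 - 7) - 15 ≡ 12. → (7, 12)
4G: (7, 12) + (13, 10). λ = (10 - 12)/(13 - 7) ≡ 17/6 mod 19. 6⁻¹ ≡ 16 (mod 19), so λ ≡ 6.
  x = λ² - 7 - 13 = 36 - 20 ≡ 16; y = λ·(7 - 16) - 12 ≡ 10. → (16, 10)
5G: (16, 10) + (13, 10). λ = (10 - 10)/(13 - 16) ≡ 0/16 mod 19. 16⁻¹ ≡ 6 (mod 19), so λ ≡ 0.
  x = λ² - 16 - 13 = 0 - 29 ≡ 9; y = λ·(16 - 9) - 10 ≡ 9. → (9, 9)
6G: (9, 9) + (13, 10). λ = (10 - 9)/(13 - 9) ≡ 1/4 mod 19. 4⁻¹ ≡ 5 (mod 19) since 4·5 = 20 ≡ 1, so λ ≡ 5.
  x = λ² - 9 - 13 = 25 - 22 ≡ 3; y = λ·(9 - 3) - 9 ≡ 2. → (3, 2)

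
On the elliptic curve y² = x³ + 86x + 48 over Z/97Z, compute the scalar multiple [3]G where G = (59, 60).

(51, 86)

Repeated addition: build up to 3G.
2G: tangent at (59, 60): λ = (3·59² + 86)/(2·60) ≡ 53/23. 23⁻¹ ≡ 38 (mod 97) since 23·38 = 874 ≡ 1, so λ ≡ 53·38 ≡ 74.
  x = λ² - 59 - 59 = 5476 - 118 ≡ 23; y = λ·(59 - 23) - 60 ≡ 82. → (23, 82)
3G: (23, 82) + (59, 60). λ = (60 - 82)/(59 - 23) ≡ 75/36 mod 97. 36⁻¹ ≡ 62 (mod 97), so λ ≡ 91.
  x = λ² - 23 - 59 = 8281 - 82 ≡ 51; y = λ·(23 - 51) - 82 ≡ 86. → (51, 86)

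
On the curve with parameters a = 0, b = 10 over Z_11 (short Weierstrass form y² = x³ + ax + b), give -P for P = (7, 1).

(7, 10)

-(7, 1) = (7, -1 mod 11) = (7, 10).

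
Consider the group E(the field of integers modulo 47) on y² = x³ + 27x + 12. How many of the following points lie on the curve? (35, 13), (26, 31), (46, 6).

1

(35, 13): 13² ≡ 28, rhs ≡ 28 → on.
(26, 31): 31² ≡ 21, rhs ≡ 7 → off.
(46, 6): 6² ≡ 36, rhs ≡ 31 → off.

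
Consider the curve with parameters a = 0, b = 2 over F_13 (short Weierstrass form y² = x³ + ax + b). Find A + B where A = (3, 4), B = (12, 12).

(2, 7)

(3, 4) + (12, 12). λ = (12 - 4)/(12 - 3) ≡ 8/9 mod 13. 9⁻¹ ≡ 3 (mod 13) since 9·3 = 27 ≡ 1, so λ ≡ 11.
  x = λ² - 3 - 12 = 121 - 15 ≡ 2; y = λ·(3 - 2) - 4 ≡ 7. → (2, 7)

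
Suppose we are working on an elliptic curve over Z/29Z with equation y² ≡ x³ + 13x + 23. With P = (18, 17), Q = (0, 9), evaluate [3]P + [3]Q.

(7, 14)

First 3P:
Repeated addition: build up to 3P.
2P: tangent at (18, 17): λ = (3·18² + 13)/(2·17) ≡ 28/5. 5⁻¹ ≡ 6 (mod 29), so λ ≡ 28·6 ≡ 23.
  x = λ² - 18 - 18 = 529 - 36 ≡ 0; y = λ·(18 - 0) - 17 ≡ 20. → (0, 20)
3P: (0, 20) + (18, 17). λ = (17 - 20)/(18 - 0) ≡ 26/18 mod 29. 18⁻¹ ≡ 21 (mod 29), so λ ≡ 24.
  x = λ² - 0 - 18 = 576 - 18 ≡ 7; y = λ·(0 - 7) - 20 ≡ 15. → (7, 15)
3P = (7, 15).
Next 3Q:
Repeated addition: build up to 3Q.
2Q: tangent at (0, 9): λ = (3·0² + 13)/(2·9) ≡ 13/18. 18⁻¹ ≡ 21 (mod 29) since 18·21 = 378 ≡ 1, so λ ≡ 13·21 ≡ 12.
  x = λ² - 0 - 0 = 144 - 0 ≡ 28; y = λ·(0 - 28) - 9 ≡ 3. → (28, 3)
3Q: (28, 3) + (0, 9). λ = (9 - 3)/(0 - 28) ≡ 6/1 mod 29. 1⁻¹ ≡ 1 (mod 29) since 1·1 = 1 ≡ 1, so λ ≡ 6.
  x = λ² - 28 - 0 = 36 - 28 ≡ 8; y = λ·(28 - 8) - 3 ≡ 1. → (8, 1)
3Q = (8, 1).
Finally 3P + 3Q:
(7, 15) + (8, 1). λ = (1 - 15)/(8 - 7) ≡ 15/1 mod 29. 1⁻¹ ≡ 1 (mod 29), so λ ≡ 15.
  x = λ² - 7 - 8 = 225 - 15 ≡ 7; y = λ·(7 - 7) - 15 ≡ 14. → (7, 14)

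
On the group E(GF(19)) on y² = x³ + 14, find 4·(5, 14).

Write Q = (5, 14).
Double-and-add on 4 = (100)₂. Start with Q = (5, 14) for the leading 1-bit.
double: tangent at (5, 14): λ = (3·5² + 0)/(2·14) ≡ 18/9. 9⁻¹ ≡ 17 (mod 19), so λ ≡ 18·17 ≡ 2.
  x = λ² - 5 - 5 = 4 - 10 ≡ 13; y = λ·(5 - 13) - 14 ≡ 8. → (13, 8)
double: tangent at (13, 8): λ = (3·13² + 0)/(2·8) ≡ 13/16. 16⁻¹ ≡ 6 (mod 19), so λ ≡ 13·6 ≡ 2.
  x = λ² - 13 - 13 = 4 - 26 ≡ 16; y = λ·(13 - 16) - 8 ≡ 5. → (16, 5)

(16, 5)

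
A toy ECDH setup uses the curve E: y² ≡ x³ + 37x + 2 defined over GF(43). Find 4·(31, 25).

(27, 1)

Write Q = (31, 25).
Repeated addition: build up to 4Q.
2Q: tangent at (31, 25): λ = (3·31² + 37)/(2·25) ≡ 39/7. 7⁻¹ ≡ 37 (mod 43) since 7·37 = 259 ≡ 1, so λ ≡ 39·37 ≡ 24.
  x = λ² - 31 - 31 = 576 - 62 ≡ 41; y = λ·(31 - 41) - 25 ≡ 36. → (41, 36)
3Q: (41, 36) + (31, 25). λ = (25 - 36)/(31 - 41) ≡ 32/33 mod 43. 33⁻¹ ≡ 30 (mod 43), so λ ≡ 14.
  x = λ² - 41 - 31 = 196 - 72 ≡ 38; y = λ·(41 - 38) - 36 ≡ 6. → (38, 6)
4Q: (38, 6) + (31, 25). λ = (25 - 6)/(31 - 38) ≡ 19/36 mod 43. 36⁻¹ ≡ 6 (mod 43) since 36·6 = 216 ≡ 1, so λ ≡ 28.
  x = λ² - 38 - 31 = 784 - 69 ≡ 27; y = λ·(38 - 27) - 6 ≡ 1. → (27, 1)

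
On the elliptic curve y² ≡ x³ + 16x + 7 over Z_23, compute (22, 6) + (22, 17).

O

The two points share x = 22 and their y-coordinates satisfy 6 + 17 ≡ 0 (mod 23), so they are inverses. Their sum is O.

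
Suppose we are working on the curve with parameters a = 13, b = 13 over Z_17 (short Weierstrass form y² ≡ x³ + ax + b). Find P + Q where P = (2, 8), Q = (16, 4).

(2, 8) + (16, 4). λ = (4 - 8)/(16 - 2) ≡ 13/14 mod 17. 14⁻¹ ≡ 11 (mod 17), so λ ≡ 7.
  x = λ² - 2 - 16 = 49 - 18 ≡ 14; y = λ·(2 - 14) - 8 ≡ 10. → (14, 10)

(14, 10)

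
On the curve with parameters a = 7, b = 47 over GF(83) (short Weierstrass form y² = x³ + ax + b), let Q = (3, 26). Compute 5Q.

(48, 2)

Double-and-add on 5 = (101)₂. Start with Q = (3, 26) for the leading 1-bit.
double: tangent at (3, 26): λ = (3·3² + 7)/(2·26) ≡ 34/52. 52⁻¹ ≡ 8 (mod 83) since 52·8 = 416 ≡ 1, so λ ≡ 34·8 ≡ 23.
  x = λ² - 3 - 3 = 529 - 6 ≡ 25; y = λ·(3 - 25) - 26 ≡ 49. → (25, 49)
double: tangent at (25, 49): λ = (3·25² + 7)/(2·49) ≡ 56/15. 15⁻¹ ≡ 72 (mod 83) since 15·72 = 1080 ≡ 1, so λ ≡ 56·72 ≡ 48.
  x = λ² - 25 - 25 = 2304 - 50 ≡ 13; y = λ·(25 - 13) - 49 ≡ 29. → (13, 29)
add Q: (13, 29) + (3, 26). λ = (26 - 29)/(3 - 13) ≡ 80/73 mod 83. 73⁻¹ ≡ 58 (mod 83) since 73·58 = 4234 ≡ 1, so λ ≡ 75.
  x = λ² - 13 - 3 = 5625 - 16 ≡ 48; y = λ·(13 - 48) - 29 ≡ 2. → (48, 2)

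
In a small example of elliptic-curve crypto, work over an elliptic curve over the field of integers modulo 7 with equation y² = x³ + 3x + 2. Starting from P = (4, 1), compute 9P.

Repeated addition: build up to 9P.
2P: tangent at (4, 1): λ = (3·4² + 3)/(2·1) ≡ 2/2. 2⁻¹ ≡ 4 (mod 7) since 2·4 = 8 ≡ 1, so λ ≡ 2·4 ≡ 1.
  x = λ² - 4 - 4 = 1 - 8 ≡ 0; y = λ·(4 - 0) - 1 ≡ 3. → (0, 3)
3P: (0, 3) + (4, 1). λ = (1 - 3)/(4 - 0) ≡ 5/4 mod 7. 4⁻¹ ≡ 2 (mod 7), so λ ≡ 3.
  x = λ² - 0 - 4 = 9 - 4 ≡ 5; y = λ·(0 - 5) - 3 ≡ 3. → (5, 3)
4P: (5, 3) + (4, 1). λ = (1 - 3)/(4 - 5) ≡ 5/6 mod 7. 6⁻¹ ≡ 6 (mod 7) since 6·6 = 36 ≡ 1, so λ ≡ 2.
  x = λ² - 5 - 4 = 4 - 9 ≡ 2; y = λ·(5 - 2) - 3 ≡ 3. → (2, 3)
5P: (2, 3) + (4, 1). λ = (1 - 3)/(4 - 2) ≡ 5/2 mod 7. 2⁻¹ ≡ 4 (mod 7) since 2·4 = 8 ≡ 1, so λ ≡ 6.
  x = λ² - 2 - 4 = 36 - 6 ≡ 2; y = λ·(2 - 2) - 3 ≡ 4. → (2, 4)
6P: (2, 4) + (4, 1). λ = (1 - 4)/(4 - 2) ≡ 4/2 mod 7. 2⁻¹ ≡ 4 (mod 7), so λ ≡ 2.
  x = λ² - 2 - 4 = 4 - 6 ≡ 5; y = λ·(2 - 5) - 4 ≡ 4. → (5, 4)
7P: (5, 4) + (4, 1). λ = (1 - 4)/(4 - 5) ≡ 4/6 mod 7. 6⁻¹ ≡ 6 (mod 7) since 6·6 = 36 ≡ 1, so λ ≡ 3.
  x = λ² - 5 - 4 = 9 - 9 ≡ 0; y = λ·(5 - 0) - 4 ≡ 4. → (0, 4)
8P: (0, 4) + (4, 1). λ = (1 - 4)/(4 - 0) ≡ 4/4 mod 7. 4⁻¹ ≡ 2 (mod 7) since 4·2 = 8 ≡ 1, so λ ≡ 1.
  x = λ² - 0 - 4 = 1 - 4 ≡ 4; y = λ·(0 - 4) - 4 ≡ 6. → (4, 6)
9P: (4, 6) + (4, 1): same x and y₁ ≡ -y₂, so the sum is O.

O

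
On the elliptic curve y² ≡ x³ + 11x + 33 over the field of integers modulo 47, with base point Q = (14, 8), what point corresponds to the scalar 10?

(25, 0)

Double-and-add on 10 = (1010)₂. Start with Q = (14, 8) for the leading 1-bit.
double: tangent at (14, 8): λ = (3·14² + 11)/(2·8) ≡ 35/16. 16⁻¹ ≡ 3 (mod 47) since 16·3 = 48 ≡ 1, so λ ≡ 35·3 ≡ 11.
  x = λ² - 14 - 14 = 121 - 28 ≡ 46; y = λ·(14 - 46) - 8 ≡ 16. → (46, 16)
double: tangent at (46, 16): λ = (3·46² + 11)/(2·16) ≡ 14/32. 32⁻¹ ≡ 25 (mod 47) since 32·25 = 800 ≡ 1, so λ ≡ 14·25 ≡ 21.
  x = λ² - 46 - 46 = 441 - 92 ≡ 20; y = λ·(46 - 20) - 16 ≡ 13. → (20, 13)
add Q: (20, 13) + (14, 8). λ = (8 - 13)/(14 - 20) ≡ 42/41 mod 47. 41⁻¹ ≡ 39 (mod 47) since 41·39 = 1599 ≡ 1, so λ ≡ 40.
  x = λ² - 20 - 14 = 1600 - 34 ≡ 15; y = λ·(20 - 15) - 13 ≡ 46. → (15, 46)
double: tangent at (15, 46): λ = (3·15² + 11)/(2·46) ≡ 28/45. 45⁻¹ ≡ 23 (mod 47) since 45·23 = 1035 ≡ 1, so λ ≡ 28·23 ≡ 33.
  x = λ² - 15 - 15 = 1089 - 30 ≡ 25; y = λ·(15 - 25) - 46 ≡ 0. → (25, 0)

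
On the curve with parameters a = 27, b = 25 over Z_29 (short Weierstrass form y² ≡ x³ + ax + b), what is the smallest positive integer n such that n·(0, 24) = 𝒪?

12

2P: tangent at (0, 24): λ = (3·0² + 27)/(2·24) ≡ 27/19. 19⁻¹ ≡ 26 (mod 29), so λ ≡ 27·26 ≡ 6.
  x = λ² - 0 - 0 = 36 - 0 ≡ 7; y = λ·(0 - 7) - 24 ≡ 21. → (7, 21)
3P: (7, 21) + (0, 24). λ = (24 - 21)/(0 - 7) ≡ 3/22 mod 29. 22⁻¹ ≡ 4 (mod 29) since 22·4 = 88 ≡ 1, so λ ≡ 12.
  x = λ² - 7 - 0 = 144 - 7 ≡ 21; y = λ·(7 - 21) - 21 ≡ 14. → (21, 14)
4P: (21, 14) + (0, 24). λ = (24 - 14)/(0 - 21) ≡ 10/8 mod 29. 8⁻¹ ≡ 11 (mod 29) since 8·11 = 88 ≡ 1, so λ ≡ 23.
  x = λ² - 21 - 0 = 529 - 21 ≡ 15; y = λ·(21 - 15) - 14 ≡ 8. → (15, 8)
5P: (15, 8) + (0, 24). λ = (24 - 8)/(0 - 15) ≡ 16/14 mod 29. 14⁻¹ ≡ 27 (mod 29), so λ ≡ 26.
  x = λ² - 15 - 0 = 676 - 15 ≡ 23; y = λ·(15 - 23) - 8 ≡ 16. → (23, 16)
6P: (23, 16) + (0, 24). λ = (24 - 16)/(0 - 23) ≡ 8/6 mod 29. 6⁻¹ ≡ 5 (mod 29) since 6·5 = 30 ≡ 1, so λ ≡ 11.
  x = λ² - 23 - 0 = 121 - 23 ≡ 11; y = λ·(23 - 11) - 16 ≡ 0. → (11, 0)
7P: (11, 0) + (0, 24). λ = (24 - 0)/(0 - 11) ≡ 24/18 mod 29. 18⁻¹ ≡ 21 (mod 29) since 18·21 = 378 ≡ 1, so λ ≡ 11.
  x = λ² - 11 - 0 = 121 - 11 ≡ 23; y = λ·(11 - 23) - 0 ≡ 13. → (23, 13)
8P: (23, 13) + (0, 24). λ = (24 - 13)/(0 - 23) ≡ 11/6 mod 29. 6⁻¹ ≡ 5 (mod 29), so λ ≡ 26.
  x = λ² - 23 - 0 = 676 - 23 ≡ 15; y = λ·(23 - 15) - 13 ≡ 21. → (15, 21)
9P: (15, 21) + (0, 24). λ = (24 - 21)/(0 - 15) ≡ 3/14 mod 29. 14⁻¹ ≡ 27 (mod 29), so λ ≡ 23.
  x = λ² - 15 - 0 = 529 - 15 ≡ 21; y = λ·(15 - 21) - 21 ≡ 15. → (21, 15)
10P: (21, 15) + (0, 24). λ = (24 - 15)/(0 - 21) ≡ 9/8 mod 29. 8⁻¹ ≡ 11 (mod 29), so λ ≡ 12.
  x = λ² - 21 - 0 = 144 - 21 ≡ 7; y = λ·(21 - 7) - 15 ≡ 8. → (7, 8)
11P: (7, 8) + (0, 24). λ = (24 - 8)/(0 - 7) ≡ 16/22 mod 29. 22⁻¹ ≡ 4 (mod 29) since 22·4 = 88 ≡ 1, so λ ≡ 6.
  x = λ² - 7 - 0 = 36 - 7 ≡ 0; y = λ·(7 - 0) - 8 ≡ 5. → (0, 5)
12P: (0, 5) + (0, 24): same x and y₁ ≡ -y₂, so the sum is 𝒪.
12P = 𝒪, so the order is 12.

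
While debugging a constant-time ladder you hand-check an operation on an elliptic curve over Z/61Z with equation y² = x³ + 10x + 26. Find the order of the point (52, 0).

2P: (52, 0) + (52, 0): same x and y₁ ≡ -y₂, so the sum is 𝒪.
2P = 𝒪, so the order is 2.

2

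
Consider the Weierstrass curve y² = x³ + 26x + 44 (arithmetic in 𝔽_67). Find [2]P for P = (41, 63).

tangent at (41, 63): λ = (3·41² + 26)/(2·63) ≡ 44/59. 59⁻¹ ≡ 25 (mod 67), so λ ≡ 44·25 ≡ 28.
  x = λ² - 41 - 41 = 784 - 82 ≡ 32; y = λ·(41 - 32) - 63 ≡ 55. → (32, 55)

(32, 55)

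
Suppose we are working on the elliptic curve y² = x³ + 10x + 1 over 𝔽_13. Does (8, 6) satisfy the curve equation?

y² = 6² ≡ 10; x³ + 10x + 1 = 593 ≡ 8 (mod 13). 10 ≠ 8.

no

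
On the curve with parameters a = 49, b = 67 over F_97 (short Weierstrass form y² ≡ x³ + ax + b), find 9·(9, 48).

(93, 1)

Write P = (9, 48).
Repeated addition: build up to 9P.
2P: tangent at (9, 48): λ = (3·9² + 49)/(2·48) ≡ 1/96. 96⁻¹ ≡ 96 (mod 97) since 96·96 = 9216 ≡ 1, so λ ≡ 1·96 ≡ 96.
  x = λ² - 9 - 9 = 9216 - 18 ≡ 80; y = λ·(9 - 80) - 48 ≡ 23. → (80, 23)
3P: (80, 23) + (9, 48). λ = (48 - 23)/(9 - 80) ≡ 25/26 mod 97. 26⁻¹ ≡ 56 (mod 97) since 26·56 = 1456 ≡ 1, so λ ≡ 42.
  x = λ² - 80 - 9 = 1764 - 89 ≡ 26; y = λ·(80 - 26) - 23 ≡ 14. → (26, 14)
4P: (26, 14) + (9, 48). λ = (48 - 14)/(9 - 26) ≡ 34/80 mod 97. 80⁻¹ ≡ 57 (mod 97) since 80·57 = 4560 ≡ 1, so λ ≡ 95.
  x = λ² - 26 - 9 = 9025 - 35 ≡ 66; y = λ·(26 - 66) - 14 ≡ 66. → (66, 66)
5P: (66, 66) + (9, 48). λ = (48 - 66)/(9 - 66) ≡ 79/40 mod 97. 40⁻¹ ≡ 17 (mod 97), so λ ≡ 82.
  x = λ² - 66 - 9 = 6724 - 75 ≡ 53; y = λ·(66 - 53) - 66 ≡ 30. → (53, 30)
6P: (53, 30) + (9, 48). λ = (48 - 30)/(9 - 53) ≡ 18/53 mod 97. 53⁻¹ ≡ 11 (mod 97), so λ ≡ 4.
  x = λ² - 53 - 9 = 16 - 62 ≡ 51; y = λ·(53 - 51) - 30 ≡ 75. → (51, 75)
7P: (51, 75) + (9, 48). λ = (48 - 75)/(9 - 51) ≡ 70/55 mod 97. 55⁻¹ ≡ 30 (mod 97) since 55·30 = 1650 ≡ 1, so λ ≡ 63.
  x = λ² - 51 - 9 = 3969 - 60 ≡ 29; y = λ·(51 - 29) - 75 ≡ 50. → (29, 50)
8P: (29, 50) + (9, 48). λ = (48 - 50)/(9 - 29) ≡ 95/77 mod 97. 77⁻¹ ≡ 63 (mod 97) since 77·63 = 4851 ≡ 1, so λ ≡ 68.
  x = λ² - 29 - 9 = 4624 - 38 ≡ 27; y = λ·(29 - 27) - 50 ≡ 86. → (27, 86)
9P: (27, 86) + (9, 48). λ = (48 - 86)/(9 - 27) ≡ 59/79 mod 97. 79⁻¹ ≡ 70 (mod 97) since 79·70 = 5530 ≡ 1, so λ ≡ 56.
  x = λ² - 27 - 9 = 3136 - 36 ≡ 93; y = λ·(27 - 93) - 86 ≡ 1. → (93, 1)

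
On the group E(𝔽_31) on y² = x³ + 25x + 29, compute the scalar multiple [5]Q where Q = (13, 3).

(15, 20)

Repeated addition: build up to 5Q.
2Q: tangent at (13, 3): λ = (3·13² + 25)/(2·3) ≡ 5/6. 6⁻¹ ≡ 26 (mod 31), so λ ≡ 5·26 ≡ 6.
  x = λ² - 13 - 13 = 36 - 26 ≡ 10; y = λ·(13 - 10) - 3 ≡ 15. → (10, 15)
3Q: (10, 15) + (13, 3). λ = (3 - 15)/(13 - 10) ≡ 19/3 mod 31. 3⁻¹ ≡ 21 (mod 31), so λ ≡ 27.
  x = λ² - 10 - 13 = 729 - 23 ≡ 24; y = λ·(10 - 24) - 15 ≡ 10. → (24, 10)
4Q: (24, 10) + (13, 3). λ = (3 - 10)/(13 - 24) ≡ 24/20 mod 31. 20⁻¹ ≡ 14 (mod 31) since 20·14 = 280 ≡ 1, so λ ≡ 26.
  x = λ² - 24 - 13 = 676 - 37 ≡ 19; y = λ·(24 - 19) - 10 ≡ 27. → (19, 27)
5Q: (19, 27) + (13, 3). λ = (3 - 27)/(13 - 19) ≡ 7/25 mod 31. 25⁻¹ ≡ 5 (mod 31), so λ ≡ 4.
  x = λ² - 19 - 13 = 16 - 32 ≡ 15; y = λ·(19 - 15) - 27 ≡ 20. → (15, 20)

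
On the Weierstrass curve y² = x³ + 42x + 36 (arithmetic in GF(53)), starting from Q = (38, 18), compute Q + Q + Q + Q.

(12, 28)

Double-and-add on 4 = (100)₂. Start with Q = (38, 18) for the leading 1-bit.
double: tangent at (38, 18): λ = (3·38² + 42)/(2·18) ≡ 28/36. 36⁻¹ ≡ 28 (mod 53) since 36·28 = 1008 ≡ 1, so λ ≡ 28·28 ≡ 42.
  x = λ² - 38 - 38 = 1764 - 76 ≡ 45; y = λ·(38 - 45) - 18 ≡ 6. → (45, 6)
double: tangent at (45, 6): λ = (3·45² + 42)/(2·6) ≡ 22/12. 12⁻¹ ≡ 31 (mod 53) since 12·31 = 372 ≡ 1, so λ ≡ 22·31 ≡ 46.
  x = λ² - 45 - 45 = 2116 - 90 ≡ 12; y = λ·(45 - 12) - 6 ≡ 28. → (12, 28)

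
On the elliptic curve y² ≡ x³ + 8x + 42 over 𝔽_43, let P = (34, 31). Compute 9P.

(34, 12)

Repeated addition: build up to 9P.
2P: tangent at (34, 31): λ = (3·34² + 8)/(2·31) ≡ 36/19. 19⁻¹ ≡ 34 (mod 43) since 19·34 = 646 ≡ 1, so λ ≡ 36·34 ≡ 20.
  x = λ² - 34 - 34 = 400 - 68 ≡ 31; y = λ·(34 - 31) - 31 ≡ 29. → (31, 29)
3P: (31, 29) + (34, 31). λ = (31 - 29)/(34 - 31) ≡ 2/3 mod 43. 3⁻¹ ≡ 29 (mod 43) since 3·29 = 87 ≡ 1, so λ ≡ 15.
  x = λ² - 31 - 34 = 225 - 65 ≡ 31; y = λ·(31 - 31) - 29 ≡ 14. → (31, 14)
4P: (31, 14) + (34, 31). λ = (31 - 14)/(34 - 31) ≡ 17/3 mod 43. 3⁻¹ ≡ 29 (mod 43), so λ ≡ 20.
  x = λ² - 31 - 34 = 400 - 65 ≡ 34; y = λ·(31 - 34) - 14 ≡ 12. → (34, 12)
5P: (34, 12) + (34, 31): same x and y₁ ≡ -y₂, so the sum is O.
6P: O + (34, 31) = (34, 31) (identity).
7P: tangent at (34, 31): λ = (3·34² + 8)/(2·31) ≡ 36/19. 19⁻¹ ≡ 34 (mod 43), so λ ≡ 36·34 ≡ 20.
  x = λ² - 34 - 34 = 400 - 68 ≡ 31; y = λ·(34 - 31) - 31 ≡ 29. → (31, 29)
8P: (31, 29) + (34, 31). λ = (31 - 29)/(34 - 31) ≡ 2/3 mod 43. 3⁻¹ ≡ 29 (mod 43), so λ ≡ 15.
  x = λ² - 31 - 34 = 225 - 65 ≡ 31; y = λ·(31 - 31) - 29 ≡ 14. → (31, 14)
9P: (31, 14) + (34, 31). λ = (31 - 14)/(34 - 31) ≡ 17/3 mod 43. 3⁻¹ ≡ 29 (mod 43), so λ ≡ 20.
  x = λ² - 31 - 34 = 400 - 65 ≡ 34; y = λ·(31 - 34) - 14 ≡ 12. → (34, 12)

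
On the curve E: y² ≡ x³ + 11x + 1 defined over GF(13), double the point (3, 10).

tangent at (3, 10): λ = (3·3² + 11)/(2·10) ≡ 12/7. 7⁻¹ ≡ 2 (mod 13), so λ ≡ 12·2 ≡ 11.
  x = λ² - 3 - 3 = 121 - 6 ≡ 11; y = λ·(3 - 11) - 10 ≡ 6. → (11, 6)

(11, 6)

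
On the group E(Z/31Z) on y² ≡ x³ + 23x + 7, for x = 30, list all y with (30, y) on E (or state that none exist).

x³ + 23x + 7 = 27697 ≡ 14 (mod 31).
Square roots of 14 mod 31: 13 and 18 (since 13² = 169 ≡ 14).

13, 18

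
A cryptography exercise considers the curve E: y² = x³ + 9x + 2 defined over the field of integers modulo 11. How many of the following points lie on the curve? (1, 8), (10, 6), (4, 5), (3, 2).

2

(1, 8): 8² ≡ 9, rhs ≡ 1 → off.
(10, 6): 6² ≡ 3, rhs ≡ 3 → on.
(4, 5): 5² ≡ 3, rhs ≡ 3 → on.
(3, 2): 2² ≡ 4, rhs ≡ 1 → off.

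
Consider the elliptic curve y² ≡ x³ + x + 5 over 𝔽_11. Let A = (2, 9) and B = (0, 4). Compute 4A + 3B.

(10, 6)

First 4A:
Double-and-add on 4 = (100)₂. Start with A = (2, 9) for the leading 1-bit.
double: tangent at (2, 9): λ = (3·2² + 1)/(2·9) ≡ 2/7. 7⁻¹ ≡ 8 (mod 11), so λ ≡ 2·8 ≡ 5.
  x = λ² - 2 - 2 = 25 - 4 ≡ 10; y = λ·(2 - 10) - 9 ≡ 6. → (10, 6)
double: tangent at (10, 6): λ = (3·10² + 1)/(2·6) ≡ 4/1. 1⁻¹ ≡ 1 (mod 11), so λ ≡ 4·1 ≡ 4.
  x = λ² - 10 - 10 = 16 - 20 ≡ 7; y = λ·(10 - 7) - 6 ≡ 6. → (7, 6)
4A = (7, 6).
Next 3B:
Repeated addition: build up to 3B.
2B: tangent at (0, 4): λ = (3·0² + 1)/(2·4) ≡ 1/8. 8⁻¹ ≡ 7 (mod 11), so λ ≡ 1·7 ≡ 7.
  x = λ² - 0 - 0 = 49 - 0 ≡ 5; y = λ·(0 - 5) - 4 ≡ 5. → (5, 5)
3B: (5, 5) + (0, 4). λ = (4 - 5)/(0 - 5) ≡ 10/6 mod 11. 6⁻¹ ≡ 2 (mod 11), so λ ≡ 9.
  x = λ² - 5 - 0 = 81 - 5 ≡ 10; y = λ·(5 - 10) - 5 ≡ 5. → (10, 5)
3B = (10, 5).
Finally 4A + 3B:
(7, 6) + (10, 5). λ = (5 - 6)/(10 - 7) ≡ 10/3 mod 11. 3⁻¹ ≡ 4 (mod 11), so λ ≡ 7.
  x = λ² - 7 - 10 = 49 - 17 ≡ 10; y = λ·(7 - 10) - 6 ≡ 6. → (10, 6)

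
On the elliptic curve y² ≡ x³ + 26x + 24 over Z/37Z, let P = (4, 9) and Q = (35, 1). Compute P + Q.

(4, 9) + (35, 1). λ = (1 - 9)/(35 - 4) ≡ 29/31 mod 37. 31⁻¹ ≡ 6 (mod 37), so λ ≡ 26.
  x = λ² - 4 - 35 = 676 - 39 ≡ 8; y = λ·(4 - 8) - 9 ≡ 35. → (8, 35)

(8, 35)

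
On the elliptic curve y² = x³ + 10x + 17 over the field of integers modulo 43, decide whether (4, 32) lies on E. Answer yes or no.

yes

y² = 32² ≡ 35; x³ + 10x + 17 = 121 ≡ 35 (mod 43). 35 = 35.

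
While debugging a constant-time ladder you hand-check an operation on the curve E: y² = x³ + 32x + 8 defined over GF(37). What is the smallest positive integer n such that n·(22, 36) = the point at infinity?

5

2P: tangent at (22, 36): λ = (3·22² + 32)/(2·36) ≡ 4/35. 35⁻¹ ≡ 18 (mod 37) since 35·18 = 630 ≡ 1, so λ ≡ 4·18 ≡ 35.
  x = λ² - 22 - 22 = 1225 - 44 ≡ 34; y = λ·(22 - 34) - 36 ≡ 25. → (34, 25)
3P: (34, 25) + (22, 36). λ = (36 - 25)/(22 - 34) ≡ 11/25 mod 37. 25⁻¹ ≡ 3 (mod 37), so λ ≡ 33.
  x = λ² - 34 - 22 = 1089 - 56 ≡ 34; y = λ·(34 - 34) - 25 ≡ 12. → (34, 12)
4P: (34, 12) + (22, 36). λ = (36 - 12)/(22 - 34) ≡ 24/25 mod 37. 25⁻¹ ≡ 3 (mod 37), so λ ≡ 35.
  x = λ² - 34 - 22 = 1225 - 56 ≡ 22; y = λ·(34 - 22) - 12 ≡ 1. → (22, 1)
5P: (22, 1) + (22, 36): same x and y₁ ≡ -y₂, so the sum is the point at infinity.
5P = the point at infinity, so the order is 5.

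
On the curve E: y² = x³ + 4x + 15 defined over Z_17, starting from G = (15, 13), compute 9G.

Double-and-add on 9 = (1001)₂. Start with G = (15, 13) for the leading 1-bit.
double: tangent at (15, 13): λ = (3·15² + 4)/(2·13) ≡ 16/9. 9⁻¹ ≡ 2 (mod 17), so λ ≡ 16·2 ≡ 15.
  x = λ² - 15 - 15 = 225 - 30 ≡ 8; y = λ·(15 - 8) - 13 ≡ 7. → (8, 7)
double: tangent at (8, 7): λ = (3·8² + 4)/(2·7) ≡ 9/14. 14⁻¹ ≡ 11 (mod 17), so λ ≡ 9·11 ≡ 14.
  x = λ² - 8 - 8 = 196 - 16 ≡ 10; y = λ·(8 - 10) - 7 ≡ 16. → (10, 16)
double: tangent at (10, 16): λ = (3·10² + 4)/(2·16) ≡ 15/15. 15⁻¹ ≡ 8 (mod 17), so λ ≡ 15·8 ≡ 1.
  x = λ² - 10 - 10 = 1 - 20 ≡ 15; y = λ·(10 - 15) - 16 ≡ 13. → (15, 13)
add G: tangent at (15, 13): λ = (3·15² + 4)/(2·13) ≡ 16/9. 9⁻¹ ≡ 2 (mod 17) since 9·2 = 18 ≡ 1, so λ ≡ 16·2 ≡ 15.
  x = λ² - 15 - 15 = 225 - 30 ≡ 8; y = λ·(15 - 8) - 13 ≡ 7. → (8, 7)

(8, 7)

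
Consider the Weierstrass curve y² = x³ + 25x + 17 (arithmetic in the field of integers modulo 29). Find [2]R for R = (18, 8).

(21, 28)

tangent at (18, 8): λ = (3·18² + 25)/(2·8) ≡ 11/16. 16⁻¹ ≡ 20 (mod 29), so λ ≡ 11·20 ≡ 17.
  x = λ² - 18 - 18 = 289 - 36 ≡ 21; y = λ·(18 - 21) - 8 ≡ 28. → (21, 28)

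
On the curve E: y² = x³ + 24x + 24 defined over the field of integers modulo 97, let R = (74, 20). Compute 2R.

tangent at (74, 20): λ = (3·74² + 24)/(2·20) ≡ 59/40. 40⁻¹ ≡ 17 (mod 97), so λ ≡ 59·17 ≡ 33.
  x = λ² - 74 - 74 = 1089 - 148 ≡ 68; y = λ·(74 - 68) - 20 ≡ 81. → (68, 81)

(68, 81)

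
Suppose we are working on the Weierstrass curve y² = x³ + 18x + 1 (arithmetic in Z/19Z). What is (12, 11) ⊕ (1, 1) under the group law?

(4, 17)

(12, 11) + (1, 1). λ = (1 - 11)/(1 - 12) ≡ 9/8 mod 19. 8⁻¹ ≡ 12 (mod 19) since 8·12 = 96 ≡ 1, so λ ≡ 13.
  x = λ² - 12 - 1 = 169 - 13 ≡ 4; y = λ·(12 - 4) - 11 ≡ 17. → (4, 17)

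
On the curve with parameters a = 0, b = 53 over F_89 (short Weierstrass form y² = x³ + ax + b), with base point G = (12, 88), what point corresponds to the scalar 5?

Double-and-add on 5 = (101)₂. Start with G = (12, 88) for the leading 1-bit.
double: tangent at (12, 88): λ = (3·12² + 0)/(2·88) ≡ 76/87. 87⁻¹ ≡ 44 (mod 89), so λ ≡ 76·44 ≡ 51.
  x = λ² - 12 - 12 = 2601 - 24 ≡ 85; y = λ·(12 - 85) - 88 ≡ 16. → (85, 16)
double: tangent at (85, 16): λ = (3·85² + 0)/(2·16) ≡ 48/32. 32⁻¹ ≡ 64 (mod 89), so λ ≡ 48·64 ≡ 46.
  x = λ² - 85 - 85 = 2116 - 170 ≡ 77; y = λ·(85 - 77) - 16 ≡ 85. → (77, 85)
add G: (77, 85) + (12, 88). λ = (88 - 85)/(12 - 77) ≡ 3/24 mod 89. 24⁻¹ ≡ 26 (mod 89) since 24·26 = 624 ≡ 1, so λ ≡ 78.
  x = λ² - 77 - 12 = 6084 - 89 ≡ 32; y = λ·(77 - 32) - 85 ≡ 43. → (32, 43)

(32, 43)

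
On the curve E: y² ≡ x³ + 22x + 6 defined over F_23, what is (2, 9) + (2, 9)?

tangent at (2, 9): λ = (3·2² + 22)/(2·9) ≡ 11/18. 18⁻¹ ≡ 9 (mod 23), so λ ≡ 11·9 ≡ 7.
  x = λ² - 2 - 2 = 49 - 4 ≡ 22; y = λ·(2 - 22) - 9 ≡ 12. → (22, 12)

(22, 12)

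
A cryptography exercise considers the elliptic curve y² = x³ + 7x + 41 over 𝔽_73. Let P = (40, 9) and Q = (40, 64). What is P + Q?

O

The two points share x = 40 and their y-coordinates satisfy 9 + 64 ≡ 0 (mod 73), so they are inverses. Their sum is ∞.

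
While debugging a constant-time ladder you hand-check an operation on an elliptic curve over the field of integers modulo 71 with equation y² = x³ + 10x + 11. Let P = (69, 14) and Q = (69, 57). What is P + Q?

O

The two points share x = 69 and their y-coordinates satisfy 14 + 57 ≡ 0 (mod 71), so they are inverses. Their sum is the point at infinity.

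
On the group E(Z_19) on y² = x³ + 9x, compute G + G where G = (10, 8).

tangent at (10, 8): λ = (3·10² + 9)/(2·8) ≡ 5/16. 16⁻¹ ≡ 6 (mod 19), so λ ≡ 5·6 ≡ 11.
  x = λ² - 10 - 10 = 121 - 20 ≡ 6; y = λ·(10 - 6) - 8 ≡ 17. → (6, 17)

(6, 17)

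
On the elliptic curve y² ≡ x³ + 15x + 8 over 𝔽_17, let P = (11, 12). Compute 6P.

(14, 15)

Double-and-add on 6 = (110)₂. Start with P = (11, 12) for the leading 1-bit.
double: tangent at (11, 12): λ = (3·11² + 15)/(2·12) ≡ 4/7. 7⁻¹ ≡ 5 (mod 17) since 7·5 = 35 ≡ 1, so λ ≡ 4·5 ≡ 3.
  x = λ² - 11 - 11 = 9 - 22 ≡ 4; y = λ·(11 - 4) - 12 ≡ 9. → (4, 9)
add P: (4, 9) + (11, 12). λ = (12 - 9)/(11 - 4) ≡ 3/7 mod 17. 7⁻¹ ≡ 5 (mod 17), so λ ≡ 15.
  x = λ² - 4 - 11 = 225 - 15 ≡ 6; y = λ·(4 - 6) - 9 ≡ 12. → (6, 12)
double: tangent at (6, 12): λ = (3·6² + 15)/(2·12) ≡ 4/7. 7⁻¹ ≡ 5 (mod 17), so λ ≡ 4·5 ≡ 3.
  x = λ² - 6 - 6 = 9 - 12 ≡ 14; y = λ·(6 - 14) - 12 ≡ 15. → (14, 15)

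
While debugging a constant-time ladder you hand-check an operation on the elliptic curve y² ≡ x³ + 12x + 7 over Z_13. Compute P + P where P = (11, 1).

(5, 6)

tangent at (11, 1): λ = (3·11² + 12)/(2·1) ≡ 11/2. 2⁻¹ ≡ 7 (mod 13), so λ ≡ 11·7 ≡ 12.
  x = λ² - 11 - 11 = 144 - 22 ≡ 5; y = λ·(11 - 5) - 1 ≡ 6. → (5, 6)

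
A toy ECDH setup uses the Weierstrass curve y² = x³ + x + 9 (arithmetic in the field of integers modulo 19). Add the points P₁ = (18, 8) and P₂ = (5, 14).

(18, 8) + (5, 14). λ = (14 - 8)/(5 - 18) ≡ 6/6 mod 19. 6⁻¹ ≡ 16 (mod 19), so λ ≡ 1.
  x = λ² - 18 - 5 = 1 - 23 ≡ 16; y = λ·(18 - 16) - 8 ≡ 13. → (16, 13)

(16, 13)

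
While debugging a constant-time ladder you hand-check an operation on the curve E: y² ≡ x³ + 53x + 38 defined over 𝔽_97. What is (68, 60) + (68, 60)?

tangent at (68, 60): λ = (3·68² + 53)/(2·60) ≡ 54/23. 23⁻¹ ≡ 38 (mod 97), so λ ≡ 54·38 ≡ 15.
  x = λ² - 68 - 68 = 225 - 136 ≡ 89; y = λ·(68 - 89) - 60 ≡ 13. → (89, 13)

(89, 13)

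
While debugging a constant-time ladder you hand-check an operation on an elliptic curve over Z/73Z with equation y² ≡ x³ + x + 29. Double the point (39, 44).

tangent at (39, 44): λ = (3·39² + 1)/(2·44) ≡ 38/15. 15⁻¹ ≡ 39 (mod 73), so λ ≡ 38·39 ≡ 22.
  x = λ² - 39 - 39 = 484 - 78 ≡ 41; y = λ·(39 - 41) - 44 ≡ 58. → (41, 58)

(41, 58)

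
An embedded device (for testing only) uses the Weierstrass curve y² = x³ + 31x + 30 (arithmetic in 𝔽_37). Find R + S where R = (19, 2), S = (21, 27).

(19, 2) + (21, 27). λ = (27 - 2)/(21 - 19) ≡ 25/2 mod 37. 2⁻¹ ≡ 19 (mod 37) since 2·19 = 38 ≡ 1, so λ ≡ 31.
  x = λ² - 19 - 21 = 961 - 40 ≡ 33; y = λ·(19 - 33) - 2 ≡ 8. → (33, 8)

(33, 8)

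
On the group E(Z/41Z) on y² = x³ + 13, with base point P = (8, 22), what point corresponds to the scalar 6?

Repeated addition: build up to 6P.
2P: tangent at (8, 22): λ = (3·8² + 0)/(2·22) ≡ 28/3. 3⁻¹ ≡ 14 (mod 41), so λ ≡ 28·14 ≡ 23.
  x = λ² - 8 - 8 = 529 - 16 ≡ 21; y = λ·(8 - 21) - 22 ≡ 7. → (21, 7)
3P: (21, 7) + (8, 22). λ = (22 - 7)/(8 - 21) ≡ 15/28 mod 41. 28⁻¹ ≡ 22 (mod 41), so λ ≡ 2.
  x = λ² - 21 - 8 = 4 - 29 ≡ 16; y = λ·(21 - 16) - 7 ≡ 3. → (16, 3)
4P: (16, 3) + (8, 22). λ = (22 - 3)/(8 - 16) ≡ 19/33 mod 41. 33⁻¹ ≡ 5 (mod 41), so λ ≡ 13.
  x = λ² - 16 - 8 = 169 - 24 ≡ 22; y = λ·(16 - 22) - 3 ≡ 1. → (22, 1)
5P: (22, 1) + (8, 22). λ = (22 - 1)/(8 - 22) ≡ 21/27 mod 41. 27⁻¹ ≡ 38 (mod 41), so λ ≡ 19.
  x = λ² - 22 - 8 = 361 - 30 ≡ 3; y = λ·(22 - 3) - 1 ≡ 32. → (3, 32)
6P: (3, 32) + (8, 22). λ = (22 - 32)/(8 - 3) ≡ 31/5 mod 41. 5⁻¹ ≡ 33 (mod 41) since 5·33 = 165 ≡ 1, so λ ≡ 39.
  x = λ² - 3 - 8 = 1521 - 11 ≡ 34; y = λ·(3 - 34) - 32 ≡ 30. → (34, 30)

(34, 30)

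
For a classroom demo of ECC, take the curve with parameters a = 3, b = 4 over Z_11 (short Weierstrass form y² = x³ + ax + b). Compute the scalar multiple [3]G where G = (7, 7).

Repeated addition: build up to 3G.
2G: tangent at (7, 7): λ = (3·7² + 3)/(2·7) ≡ 7/3. 3⁻¹ ≡ 4 (mod 11), so λ ≡ 7·4 ≡ 6.
  x = λ² - 7 - 7 = 36 - 14 ≡ 0; y = λ·(7 - 0) - 7 ≡ 2. → (0, 2)
3G: (0, 2) + (7, 7). λ = (7 - 2)/(7 - 0) ≡ 5/7 mod 11. 7⁻¹ ≡ 8 (mod 11) since 7·8 = 56 ≡ 1, so λ ≡ 7.
  x = λ² - 0 - 7 = 49 - 7 ≡ 9; y = λ·(0 - 9) - 2 ≡ 1. → (9, 1)

(9, 1)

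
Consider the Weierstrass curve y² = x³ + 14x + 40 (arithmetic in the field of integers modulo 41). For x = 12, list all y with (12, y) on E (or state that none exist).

3, 38

x³ + 14x + 40 = 1936 ≡ 9 (mod 41).
Square roots of 9 mod 41: 3 and 38 (since 3² = 9 ≡ 9).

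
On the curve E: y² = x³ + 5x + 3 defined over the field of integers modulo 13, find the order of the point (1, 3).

9

2P: tangent at (1, 3): λ = (3·1² + 5)/(2·3) ≡ 8/6. 6⁻¹ ≡ 11 (mod 13) since 6·11 = 66 ≡ 1, so λ ≡ 8·11 ≡ 10.
  x = λ² - 1 - 1 = 100 - 2 ≡ 7; y = λ·(1 - 7) - 3 ≡ 2. → (7, 2)
3P: (7, 2) + (1, 3). λ = (3 - 2)/(1 - 7) ≡ 1/7 mod 13. 7⁻¹ ≡ 2 (mod 13), so λ ≡ 2.
  x = λ² - 7 - 1 = 4 - 8 ≡ 9; y = λ·(7 - 9) - 2 ≡ 7. → (9, 7)
4P: (9, 7) + (1, 3). λ = (3 - 7)/(1 - 9) ≡ 9/5 mod 13. 5⁻¹ ≡ 8 (mod 13), so λ ≡ 7.
  x = λ² - 9 - 1 = 49 - 10 ≡ 0; y = λ·(9 - 0) - 7 ≡ 4. → (0, 4)
5P: (0, 4) + (1, 3). λ = (3 - 4)/(1 - 0) ≡ 12/1 mod 13. 1⁻¹ ≡ 1 (mod 13), so λ ≡ 12.
  x = λ² - 0 - 1 = 144 - 1 ≡ 0; y = λ·(0 - 0) - 4 ≡ 9. → (0, 9)
6P: (0, 9) + (1, 3). λ = (3 - 9)/(1 - 0) ≡ 7/1 mod 13. 1⁻¹ ≡ 1 (mod 13), so λ ≡ 7.
  x = λ² - 0 - 1 = 49 - 1 ≡ 9; y = λ·(0 - 9) - 9 ≡ 6. → (9, 6)
7P: (9, 6) + (1, 3). λ = (3 - 6)/(1 - 9) ≡ 10/5 mod 13. 5⁻¹ ≡ 8 (mod 13) since 5·8 = 40 ≡ 1, so λ ≡ 2.
  x = λ² - 9 - 1 = 4 - 10 ≡ 7; y = λ·(9 - 7) - 6 ≡ 11. → (7, 11)
8P: (7, 11) + (1, 3). λ = (3 - 11)/(1 - 7) ≡ 5/7 mod 13. 7⁻¹ ≡ 2 (mod 13), so λ ≡ 10.
  x = λ² - 7 - 1 = 100 - 8 ≡ 1; y = λ·(7 - 1) - 11 ≡ 10. → (1, 10)
9P: (1, 10) + (1, 3): same x and y₁ ≡ -y₂, so the sum is the point at infinity.
9P = the point at infinity, so the order is 9.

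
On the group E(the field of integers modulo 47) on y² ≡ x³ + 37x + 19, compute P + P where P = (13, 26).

tangent at (13, 26): λ = (3·13² + 37)/(2·26) ≡ 27/5. 5⁻¹ ≡ 19 (mod 47) since 5·19 = 95 ≡ 1, so λ ≡ 27·19 ≡ 43.
  x = λ² - 13 - 13 = 1849 - 26 ≡ 37; y = λ·(13 - 37) - 26 ≡ 23. → (37, 23)

(37, 23)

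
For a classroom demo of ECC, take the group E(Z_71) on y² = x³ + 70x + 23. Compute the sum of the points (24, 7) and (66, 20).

(24, 7) + (66, 20). λ = (20 - 7)/(66 - 24) ≡ 13/42 mod 71. 42⁻¹ ≡ 22 (mod 71), so λ ≡ 2.
  x = λ² - 24 - 66 = 4 - 90 ≡ 56; y = λ·(24 - 56) - 7 ≡ 0. → (56, 0)

(56, 0)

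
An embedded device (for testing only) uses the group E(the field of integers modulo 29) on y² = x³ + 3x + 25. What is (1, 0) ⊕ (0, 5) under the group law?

(1, 0) + (0, 5). λ = (5 - 0)/(0 - 1) ≡ 5/28 mod 29. 28⁻¹ ≡ 28 (mod 29) since 28·28 = 784 ≡ 1, so λ ≡ 24.
  x = λ² - 1 - 0 = 576 - 1 ≡ 24; y = λ·(1 - 24) - 0 ≡ 28. → (24, 28)

(24, 28)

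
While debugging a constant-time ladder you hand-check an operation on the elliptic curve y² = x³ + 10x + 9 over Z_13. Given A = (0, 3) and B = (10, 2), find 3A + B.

(9, 3)

First 3A:
Repeated addition: build up to 3A.
2A: tangent at (0, 3): λ = (3·0² + 10)/(2·3) ≡ 10/6. 6⁻¹ ≡ 11 (mod 13), so λ ≡ 10·11 ≡ 6.
  x = λ² - 0 - 0 = 36 - 0 ≡ 10; y = λ·(0 - 10) - 3 ≡ 2. → (10, 2)
3A: (10, 2) + (0, 3). λ = (3 - 2)/(0 - 10) ≡ 1/3 mod 13. 3⁻¹ ≡ 9 (mod 13), so λ ≡ 9.
  x = λ² - 10 - 0 = 81 - 10 ≡ 6; y = λ·(10 - 6) - 2 ≡ 8. → (6, 8)
3A = (6, 8).
Finally 3A + B:
(6, 8) + (10, 2). λ = (2 - 8)/(10 - 6) ≡ 7/4 mod 13. 4⁻¹ ≡ 10 (mod 13), so λ ≡ 5.
  x = λ² - 6 - 10 = 25 - 16 ≡ 9; y = λ·(6 - 9) - 8 ≡ 3. → (9, 3)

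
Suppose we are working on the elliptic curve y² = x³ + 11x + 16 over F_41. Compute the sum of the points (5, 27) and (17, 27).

(5, 27) + (17, 27). λ = (27 - 27)/(17 - 5) ≡ 0/12 mod 41. 12⁻¹ ≡ 24 (mod 41), so λ ≡ 0.
  x = λ² - 5 - 17 = 0 - 22 ≡ 19; y = λ·(5 - 19) - 27 ≡ 14. → (19, 14)

(19, 14)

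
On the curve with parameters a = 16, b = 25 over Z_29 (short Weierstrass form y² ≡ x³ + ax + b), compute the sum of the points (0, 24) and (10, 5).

(20, 14)

(0, 24) + (10, 5). λ = (5 - 24)/(10 - 0) ≡ 10/10 mod 29. 10⁻¹ ≡ 3 (mod 29) since 10·3 = 30 ≡ 1, so λ ≡ 1.
  x = λ² - 0 - 10 = 1 - 10 ≡ 20; y = λ·(0 - 20) - 24 ≡ 14. → (20, 14)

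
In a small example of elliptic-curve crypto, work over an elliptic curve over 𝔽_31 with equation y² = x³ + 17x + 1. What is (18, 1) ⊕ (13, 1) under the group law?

(0, 30)

(18, 1) + (13, 1). λ = (1 - 1)/(13 - 18) ≡ 0/26 mod 31. 26⁻¹ ≡ 6 (mod 31), so λ ≡ 0.
  x = λ² - 18 - 13 = 0 - 31 ≡ 0; y = λ·(18 - 0) - 1 ≡ 30. → (0, 30)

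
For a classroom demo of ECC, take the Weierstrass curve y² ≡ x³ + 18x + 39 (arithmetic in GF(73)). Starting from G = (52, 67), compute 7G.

(29, 35)

Repeated addition: build up to 7G.
2G: tangent at (52, 67): λ = (3·52² + 18)/(2·67) ≡ 27/61. 61⁻¹ ≡ 6 (mod 73), so λ ≡ 27·6 ≡ 16.
  x = λ² - 52 - 52 = 256 - 104 ≡ 6; y = λ·(52 - 6) - 67 ≡ 12. → (6, 12)
3G: (6, 12) + (52, 67). λ = (67 - 12)/(52 - 6) ≡ 55/46 mod 73. 46⁻¹ ≡ 27 (mod 73), so λ ≡ 25.
  x = λ² - 6 - 52 = 625 - 58 ≡ 56; y = λ·(6 - 56) - 12 ≡ 52. → (56, 52)
4G: (56, 52) + (52, 67). λ = (67 - 52)/(52 - 56) ≡ 15/69 mod 73. 69⁻¹ ≡ 18 (mod 73), so λ ≡ 51.
  x = λ² - 56 - 52 = 2601 - 108 ≡ 11; y = λ·(56 - 11) - 52 ≡ 53. → (11, 53)
5G: (11, 53) + (52, 67). λ = (67 - 53)/(52 - 11) ≡ 14/41 mod 73. 41⁻¹ ≡ 57 (mod 73), so λ ≡ 68.
  x = λ² - 11 - 52 = 4624 - 63 ≡ 35; y = λ·(11 - 35) - 53 ≡ 67. → (35, 67)
6G: (35, 67) + (52, 67). λ = (67 - 67)/(52 - 35) ≡ 0/17 mod 73. 17⁻¹ ≡ 43 (mod 73) since 17·43 = 731 ≡ 1, so λ ≡ 0.
  x = λ² - 35 - 52 = 0 - 87 ≡ 59; y = λ·(35 - 59) - 67 ≡ 6. → (59, 6)
7G: (59, 6) + (52, 67). λ = (67 - 6)/(52 - 59) ≡ 61/66 mod 73. 66⁻¹ ≡ 52 (mod 73) since 66·52 = 3432 ≡ 1, so λ ≡ 33.
  x = λ² - 59 - 52 = 1089 - 111 ≡ 29; y = λ·(59 - 29) - 6 ≡ 35. → (29, 35)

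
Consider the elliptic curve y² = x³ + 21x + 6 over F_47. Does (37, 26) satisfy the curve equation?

yes

y² = 26² ≡ 18; x³ + 21x + 6 = 51436 ≡ 18 (mod 47). 18 = 18.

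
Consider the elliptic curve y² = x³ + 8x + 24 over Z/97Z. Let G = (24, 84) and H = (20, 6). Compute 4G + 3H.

First 4G:
Double-and-add on 4 = (100)₂. Start with G = (24, 84) for the leading 1-bit.
double: tangent at (24, 84): λ = (3·24² + 8)/(2·84) ≡ 87/71. 71⁻¹ ≡ 41 (mod 97) since 71·41 = 2911 ≡ 1, so λ ≡ 87·41 ≡ 75.
  x = λ² - 24 - 24 = 5625 - 48 ≡ 48; y = λ·(24 - 48) - 84 ≡ 56. → (48, 56)
double: tangent at (48, 56): λ = (3·48² + 8)/(2·56) ≡ 33/15. 15⁻¹ ≡ 13 (mod 97) since 15·13 = 195 ≡ 1, so λ ≡ 33·13 ≡ 41.
  x = λ² - 48 - 48 = 1681 - 96 ≡ 33; y = λ·(48 - 33) - 56 ≡ 74. → (33, 74)
4G = (33, 74).
Next 3H:
Repeated addition: build up to 3H.
2H: tangent at (20, 6): λ = (3·20² + 8)/(2·6) ≡ 44/12. 12⁻¹ ≡ 89 (mod 97) since 12·89 = 1068 ≡ 1, so λ ≡ 44·89 ≡ 36.
  x = λ² - 20 - 20 = 1296 - 40 ≡ 92; y = λ·(20 - 92) - 6 ≡ 21. → (92, 21)
3H: (92, 21) + (20, 6). λ = (6 - 21)/(20 - 92) ≡ 82/25 mod 97. 25⁻¹ ≡ 66 (mod 97), so λ ≡ 77.
  x = λ² - 92 - 20 = 5929 - 112 ≡ 94; y = λ·(92 - 94) - 21 ≡ 19. → (94, 19)
3H = (94, 19).
Finally 4G + 3H:
(33, 74) + (94, 19). λ = (19 - 74)/(94 - 33) ≡ 42/61 mod 97. 61⁻¹ ≡ 35 (mod 97), so λ ≡ 15.
  x = λ² - 33 - 94 = 225 - 127 ≡ 1; y = λ·(33 - 1) - 74 ≡ 18. → (1, 18)

(1, 18)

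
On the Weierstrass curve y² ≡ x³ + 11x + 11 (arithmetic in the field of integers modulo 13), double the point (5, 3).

tangent at (5, 3): λ = (3·5² + 11)/(2·3) ≡ 8/6. 6⁻¹ ≡ 11 (mod 13), so λ ≡ 8·11 ≡ 10.
  x = λ² - 5 - 5 = 100 - 10 ≡ 12; y = λ·(5 - 12) - 3 ≡ 5. → (12, 5)

(12, 5)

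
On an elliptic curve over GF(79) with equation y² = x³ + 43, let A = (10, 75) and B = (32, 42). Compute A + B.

(10, 75) + (32, 42). λ = (42 - 75)/(32 - 10) ≡ 46/22 mod 79. 22⁻¹ ≡ 18 (mod 79) since 22·18 = 396 ≡ 1, so λ ≡ 38.
  x = λ² - 10 - 32 = 1444 - 42 ≡ 59; y = λ·(10 - 59) - 75 ≡ 38. → (59, 38)

(59, 38)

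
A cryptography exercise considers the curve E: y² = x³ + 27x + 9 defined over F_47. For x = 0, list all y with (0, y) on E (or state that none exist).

3, 44

x³ + 27x + 9 = 9 ≡ 9 (mod 47).
Square roots of 9 mod 47: 3 and 44 (since 3² = 9 ≡ 9).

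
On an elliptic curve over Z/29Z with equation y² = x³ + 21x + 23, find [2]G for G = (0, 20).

(7, 22)

tangent at (0, 20): λ = (3·0² + 21)/(2·20) ≡ 21/11. 11⁻¹ ≡ 8 (mod 29) since 11·8 = 88 ≡ 1, so λ ≡ 21·8 ≡ 23.
  x = λ² - 0 - 0 = 529 - 0 ≡ 7; y = λ·(0 - 7) - 20 ≡ 22. → (7, 22)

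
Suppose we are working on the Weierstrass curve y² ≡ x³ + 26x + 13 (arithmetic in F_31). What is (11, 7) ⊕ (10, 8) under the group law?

(11, 7) + (10, 8). λ = (8 - 7)/(10 - 11) ≡ 1/30 mod 31. 30⁻¹ ≡ 30 (mod 31), so λ ≡ 30.
  x = λ² - 11 - 10 = 900 - 21 ≡ 11; y = λ·(11 - 11) - 7 ≡ 24. → (11, 24)

(11, 24)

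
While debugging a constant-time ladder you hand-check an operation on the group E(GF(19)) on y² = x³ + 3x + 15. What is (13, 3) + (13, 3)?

(17, 18)

tangent at (13, 3): λ = (3·13² + 3)/(2·3) ≡ 16/6. 6⁻¹ ≡ 16 (mod 19), so λ ≡ 16·16 ≡ 9.
  x = λ² - 13 - 13 = 81 - 26 ≡ 17; y = λ·(13 - 17) - 3 ≡ 18. → (17, 18)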